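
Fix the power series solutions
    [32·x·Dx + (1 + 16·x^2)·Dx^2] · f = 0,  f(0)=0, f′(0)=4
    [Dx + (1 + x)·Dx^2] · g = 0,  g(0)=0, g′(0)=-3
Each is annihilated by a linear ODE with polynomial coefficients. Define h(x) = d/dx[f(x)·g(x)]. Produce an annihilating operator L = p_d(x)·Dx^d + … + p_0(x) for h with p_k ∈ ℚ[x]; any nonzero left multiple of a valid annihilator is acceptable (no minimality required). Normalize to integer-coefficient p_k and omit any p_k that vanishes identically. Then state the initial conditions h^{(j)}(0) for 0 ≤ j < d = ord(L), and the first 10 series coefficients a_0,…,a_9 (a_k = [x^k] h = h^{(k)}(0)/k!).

f: a_k = 0, 4, 0, -64/3, 0, 1024/5, 0, -16384/7, 0, 262144/9, …
g: a_k = 0, -3, 3/2, -1, 3/4, -3/5, 1/2, -3/7, 3/8, -1/3, …
Sym-product of L_f,L_g gives L₀ (≤ ord 4).
Differentiate: ansatz ord ≤ ord L₀ ⇒ L.
L = (4224 + 8384·x + 204800·x^2 + 531456·x^3 + 491520·x^4 + 212992·x^5 + 262144·x^7) + (4098 + 28864·x + 258368·x^2 + 1045504·x^3 + 1798144·x^4 + 1523712·x^5 + 573440·x^6 + 786432·x^7 + 917504·x^8)·Dx + (132 + 8644·x + 37632·x^2 + 196032·x^3 + 614400·x^4 + 955392·x^5 + 786432·x^6 + 540672·x^7 + 786432·x^8 + 524288·x^9)·Dx^2 + (65 + 258·x + 2497·x^2 + 8576·x^3 + 30336·x^4 + 76800·x^5 + 118272·x^6 + 98304·x^7 + 98304·x^8 + 131072·x^9 + 65536·x^10)·Dx^3  (order 3).
h: a_k = 0, -24, 18, 240, -145, -17864/5, 10262/5, 54624, -2120847/70, -89413624/105, …
ICs: h(0) = 0, h′(0) = -24, h′′(0) = 36.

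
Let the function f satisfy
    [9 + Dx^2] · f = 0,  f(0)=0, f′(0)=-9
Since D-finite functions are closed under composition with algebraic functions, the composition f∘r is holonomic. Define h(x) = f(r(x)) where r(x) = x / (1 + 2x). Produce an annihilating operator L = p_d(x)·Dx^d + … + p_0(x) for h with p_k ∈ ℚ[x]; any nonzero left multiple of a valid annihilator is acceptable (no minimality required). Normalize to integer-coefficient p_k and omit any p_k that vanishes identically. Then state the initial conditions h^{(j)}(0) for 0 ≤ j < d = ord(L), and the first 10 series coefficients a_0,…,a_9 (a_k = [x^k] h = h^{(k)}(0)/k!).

L = 9 + (4 + 24·x + 48·x^2 + 32·x^3)·Dx + (1 + 8·x + 24·x^2 + 32·x^3 + 16·x^4)·Dx^2  (order 2).
h: a_k = 0, -9, 18, -45/2, -9, 6957/40, -2925/4, 1288449/560, -249489/40, 13645755/896, …
ICs: h(0) = 0, h′(0) = -9.

f: a_k = 0, -9, 0, 27/2, 0, -243/40, 0, 729/560, 0, -729/4480, …
f∘r: x↦r, Dx↦Dx/r' in L_f ⇒ L₀.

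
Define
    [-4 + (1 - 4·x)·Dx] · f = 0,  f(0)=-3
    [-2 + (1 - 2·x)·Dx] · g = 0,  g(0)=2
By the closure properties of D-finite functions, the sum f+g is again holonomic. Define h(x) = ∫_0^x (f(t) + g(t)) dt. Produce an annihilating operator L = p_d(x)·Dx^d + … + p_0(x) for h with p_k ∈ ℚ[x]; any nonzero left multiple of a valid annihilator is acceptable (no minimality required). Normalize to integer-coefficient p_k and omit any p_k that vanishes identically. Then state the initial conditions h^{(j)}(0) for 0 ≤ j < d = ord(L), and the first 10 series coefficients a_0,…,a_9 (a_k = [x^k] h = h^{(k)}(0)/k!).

f: a_k = -3, -12, -48, -192, -768, -3072, -12288, -49152, -196608, -786432, …
g: a_k = 2, 4, 8, 16, 32, 64, 128, 256, 512, 1024, …
h₀=f+g: left-lcm gives L₀, ord ≤ 2.
∫: right-multiply L₀ by Dx.
L = -16·Dx + (12 - 32·x)·Dx^2 + (-1 + 6·x - 8·x^2)·Dx^3  (order 3).
h: a_k = 0, -1, -4, -40/3, -44, -736/5, -1504/3, -12160/7, -6112, -196096/9, …
ICs: h(0) = 0, h′(0) = -1, h′′(0) = -8.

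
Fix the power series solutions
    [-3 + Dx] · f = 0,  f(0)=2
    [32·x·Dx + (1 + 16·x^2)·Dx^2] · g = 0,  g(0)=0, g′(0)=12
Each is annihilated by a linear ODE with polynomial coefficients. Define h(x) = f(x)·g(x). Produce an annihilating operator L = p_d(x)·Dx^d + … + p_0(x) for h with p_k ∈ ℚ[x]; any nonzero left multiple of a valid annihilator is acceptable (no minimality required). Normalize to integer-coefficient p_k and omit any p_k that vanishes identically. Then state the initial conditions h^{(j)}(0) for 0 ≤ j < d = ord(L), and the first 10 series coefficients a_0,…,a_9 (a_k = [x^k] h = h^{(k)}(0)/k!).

f: a_k = 2, 6, 9, 9, 27/4, 81/20, 81/40, 243/280, 729/2240, 243/2240, …
g: a_k = 0, 12, 0, -64, 0, 3072/5, 0, -49152/7, 0, 262144/3, …
Sym-product of L_f,L_g gives L₀ (≤ ord 2).
L = (9 - 96·x + 144·x^2) + (-6 + 32·x - 96·x^2)·Dx + (1 + 16·x^2)·Dx^2  (order 2).
h: a_k = 0, 24, 72, -20, -276, 3669/5, 3159, -624507/70, -2579463/70, 194189089/1680, …
ICs: h(0) = 0, h′(0) = 24.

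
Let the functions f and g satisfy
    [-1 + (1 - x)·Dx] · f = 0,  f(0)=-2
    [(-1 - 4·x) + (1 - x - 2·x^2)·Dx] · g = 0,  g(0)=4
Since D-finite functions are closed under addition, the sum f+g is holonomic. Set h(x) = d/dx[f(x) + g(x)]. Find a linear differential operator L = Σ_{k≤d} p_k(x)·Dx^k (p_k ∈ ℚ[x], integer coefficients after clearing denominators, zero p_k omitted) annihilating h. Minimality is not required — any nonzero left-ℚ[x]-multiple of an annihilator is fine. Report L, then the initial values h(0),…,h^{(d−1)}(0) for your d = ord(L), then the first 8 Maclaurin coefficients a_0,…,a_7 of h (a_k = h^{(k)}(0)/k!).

f: a_k = -2, -2, -2, -2, -2, -2, -2, -2, …
g: a_k = 4, 4, 12, 20, 44, 84, 172, 340, …
f+g: L₀ = lclm(L_f,L_g), ord ≤ 1+1.
h₀' ⇒ L via d/dx closure of L₀.
L = (-6 - 48·x - 96·x^3 + 24·x^4) + (6 + 18·x - 12·x^2 + 24·x^3 - 90·x^4 + 24·x^5)·Dx + (-1 + 2·x - 5·x^2 + 12·x^3 + 2·x^4 - 14·x^5 + 4·x^6)·Dx^2  (order 2).
h: a_k = 2, 20, 54, 168, 410, 1020, 2366, 5456, …
ICs: h(0) = 2, h′(0) = 20.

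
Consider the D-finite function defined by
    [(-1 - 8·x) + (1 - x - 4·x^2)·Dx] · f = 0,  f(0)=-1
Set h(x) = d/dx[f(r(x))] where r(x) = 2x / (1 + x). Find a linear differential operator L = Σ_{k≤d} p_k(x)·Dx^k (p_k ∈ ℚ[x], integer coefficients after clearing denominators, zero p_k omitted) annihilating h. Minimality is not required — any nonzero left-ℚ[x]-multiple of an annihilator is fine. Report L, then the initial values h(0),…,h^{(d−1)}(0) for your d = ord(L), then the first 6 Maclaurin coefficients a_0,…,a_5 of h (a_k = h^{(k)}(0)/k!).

L = (18 + 102·x + 918·x^2 + 578·x^3) + (-1 - 18·x + 306·x^3 + 289·x^4)·Dx  (order 1).
h: a_k = -2, -36, -102, -1224, -2890, -31212, …
ICs: h(0) = -2.

f: a_k = -1, -1, -5, -9, -29, -65, …
L₀ from L_f via x↦r, Dx↦r'^{-1}Dx.
Differentiate: ansatz ord ≤ ord L₀ ⇒ L.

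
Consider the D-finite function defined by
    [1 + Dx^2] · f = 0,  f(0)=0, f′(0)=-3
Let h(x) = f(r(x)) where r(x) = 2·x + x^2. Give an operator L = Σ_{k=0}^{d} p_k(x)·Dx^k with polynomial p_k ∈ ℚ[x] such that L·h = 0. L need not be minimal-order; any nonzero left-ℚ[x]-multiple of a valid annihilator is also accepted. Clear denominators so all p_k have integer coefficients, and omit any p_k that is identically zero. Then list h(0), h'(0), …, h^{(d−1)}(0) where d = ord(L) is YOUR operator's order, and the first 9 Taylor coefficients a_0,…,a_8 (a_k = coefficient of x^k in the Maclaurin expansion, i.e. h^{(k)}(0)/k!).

L = (4 + 12·x + 12·x^2 + 4·x^3) - Dx + (1 + x)·Dx^2  (order 2).
h: a_k = 0, -6, -3, 4, 6, 11/5, -3/2, -202/105, -11/15, …
ICs: h(0) = 0, h′(0) = -6.

f: a_k = 0, -3, 0, 1/2, 0, -1/40, 0, 1/1680, 0, …
Change of var in L_f (x↦r) gives L₀.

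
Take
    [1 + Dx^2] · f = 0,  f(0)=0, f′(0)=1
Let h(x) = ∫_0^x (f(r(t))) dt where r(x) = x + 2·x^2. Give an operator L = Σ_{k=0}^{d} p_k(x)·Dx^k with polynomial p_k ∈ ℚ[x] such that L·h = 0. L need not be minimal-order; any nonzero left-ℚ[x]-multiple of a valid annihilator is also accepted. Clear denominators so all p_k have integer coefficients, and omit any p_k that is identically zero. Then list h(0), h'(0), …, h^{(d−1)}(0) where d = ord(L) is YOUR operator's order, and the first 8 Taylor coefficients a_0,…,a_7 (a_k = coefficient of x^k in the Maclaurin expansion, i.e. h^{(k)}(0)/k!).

L = (1 + 12·x + 48·x^2 + 64·x^3)·Dx - 4·Dx^2 + (1 + 4·x)·Dx^3  (order 3).
h: a_k = 0, 0, 1/2, 2/3, -1/24, -1/5, -239/720, -5/28, …
ICs: h(0) = 0, h′(0) = 0, h′′(0) = 1.

f: a_k = 0, 1, 0, -1/6, 0, 1/120, 0, -1/5040, …
Substitute x→r, Dx→(1/r')Dx; clear ⇒ L₀.
h=∫h₀ ⇒ L = L₀·Dx.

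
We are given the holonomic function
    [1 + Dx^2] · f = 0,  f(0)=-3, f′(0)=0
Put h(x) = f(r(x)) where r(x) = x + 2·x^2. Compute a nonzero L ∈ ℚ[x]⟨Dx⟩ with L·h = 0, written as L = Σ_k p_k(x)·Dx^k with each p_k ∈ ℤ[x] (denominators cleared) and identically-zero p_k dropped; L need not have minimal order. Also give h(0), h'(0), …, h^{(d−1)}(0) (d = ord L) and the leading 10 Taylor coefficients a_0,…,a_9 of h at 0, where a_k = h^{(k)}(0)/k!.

f: a_k = -3, 0, 3/2, 0, -1/8, 0, 1/240, 0, -1/13440, 0, …
h₀=f(r): pull back L_f along r ⇒ L₀.
L = (1 + 12·x + 48·x^2 + 64·x^3) - 4·Dx + (1 + 4·x)·Dx^2  (order 2).
h: a_k = -3, 0, 3/2, 6, 47/8, -1, -719/240, -79/20, -23521/13440, 559/840, …
ICs: h(0) = -3, h′(0) = 0.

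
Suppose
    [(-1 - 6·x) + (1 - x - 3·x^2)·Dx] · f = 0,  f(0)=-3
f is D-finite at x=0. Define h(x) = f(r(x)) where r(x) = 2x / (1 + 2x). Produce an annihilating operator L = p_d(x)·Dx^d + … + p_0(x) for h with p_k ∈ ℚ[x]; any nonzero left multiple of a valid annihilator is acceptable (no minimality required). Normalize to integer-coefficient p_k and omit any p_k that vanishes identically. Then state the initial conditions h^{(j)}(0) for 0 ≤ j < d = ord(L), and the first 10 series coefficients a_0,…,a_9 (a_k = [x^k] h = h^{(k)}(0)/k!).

f: a_k = -3, -3, -12, -21, -57, -120, -291, -651, -1524, -3477, …
h₀=f(r): pull back L_f along r ⇒ L₀.
L = (2 + 28·x) + (-1 - 4·x + 8·x^2 + 24·x^3)·Dx  (order 1).
h: a_k = -3, -6, -36, 0, -432, 864, -6912, 24192, -131328, 552960, …
ICs: h(0) = -3.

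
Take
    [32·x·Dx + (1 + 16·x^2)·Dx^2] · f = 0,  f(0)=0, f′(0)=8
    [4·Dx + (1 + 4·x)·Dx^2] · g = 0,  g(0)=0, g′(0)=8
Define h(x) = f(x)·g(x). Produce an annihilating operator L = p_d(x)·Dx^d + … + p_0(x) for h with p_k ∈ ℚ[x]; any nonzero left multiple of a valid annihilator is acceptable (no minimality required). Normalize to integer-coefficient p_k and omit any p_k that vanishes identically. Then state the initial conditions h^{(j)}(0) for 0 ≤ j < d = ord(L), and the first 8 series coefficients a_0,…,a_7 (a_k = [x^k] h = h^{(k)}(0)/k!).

f: a_k = 0, 8, 0, -128/3, 0, 2048/5, 0, -32768/7, …
g: a_k = 0, 8, -16, 128/3, -128, 2048/5, -4096/3, 32768/7, …
L₀ := L_f ⊗_s L_g (sym. prod.), ord ≤ 4.
L = (1536 + 11264·x + 81920·x^2 + 638976·x^3 + 1966080·x^4 + 3407872·x^5 + 4194304·x^7)·Dx + (288 + 7936·x + 78848·x^2 + 495616·x^3 + 2228224·x^4 + 6094848·x^5 + 9175040·x^6 + 3145728·x^7 + 14680064·x^8)·Dx^2 + (48 + 1024·x + 12288·x^2 + 79872·x^3 + 368640·x^4 + 1277952·x^5 + 3145728·x^6 + 4718592·x^7 + 3145728·x^8 + 8388608·x^9)·Dx^3 + (5 + 72·x + 592·x^2 + 3584·x^3 + 16896·x^4 + 61440·x^5 + 172032·x^6 + 393216·x^7 + 589824·x^8 + 524288·x^9 + 1048576·x^10)·Dx^4  (order 4).
h: a_k = 0, 0, 64, -128, 0, -1024/3, 212992/45, -180224/15, …
ICs: h(0) = 0, h′(0) = 0, h′′(0) = 128, h′′′(0) = -768.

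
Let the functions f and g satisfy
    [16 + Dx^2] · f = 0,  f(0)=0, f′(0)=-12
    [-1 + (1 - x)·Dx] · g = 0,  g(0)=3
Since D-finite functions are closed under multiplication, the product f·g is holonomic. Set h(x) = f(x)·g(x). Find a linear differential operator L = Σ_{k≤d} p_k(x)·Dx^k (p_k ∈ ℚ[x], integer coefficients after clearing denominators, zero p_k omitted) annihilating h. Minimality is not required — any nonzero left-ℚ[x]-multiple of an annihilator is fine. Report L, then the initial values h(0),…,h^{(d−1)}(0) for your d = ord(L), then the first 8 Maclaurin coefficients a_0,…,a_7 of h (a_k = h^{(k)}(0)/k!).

f: a_k = 0, -12, 0, 32, 0, -128/5, 0, 1024/105, …
g: a_k = 3, 3, 3, 3, 3, 3, 3, 3, …
L₀ := L_f ⊗_s L_g (sym. prod.), ord ≤ 2.
L = (-16 + 16·x) + 2·Dx + (-1 + x)·Dx^2  (order 2).
h: a_k = 0, -36, -36, 60, 60, -84/5, -84/5, 436/35, …
ICs: h(0) = 0, h′(0) = -36.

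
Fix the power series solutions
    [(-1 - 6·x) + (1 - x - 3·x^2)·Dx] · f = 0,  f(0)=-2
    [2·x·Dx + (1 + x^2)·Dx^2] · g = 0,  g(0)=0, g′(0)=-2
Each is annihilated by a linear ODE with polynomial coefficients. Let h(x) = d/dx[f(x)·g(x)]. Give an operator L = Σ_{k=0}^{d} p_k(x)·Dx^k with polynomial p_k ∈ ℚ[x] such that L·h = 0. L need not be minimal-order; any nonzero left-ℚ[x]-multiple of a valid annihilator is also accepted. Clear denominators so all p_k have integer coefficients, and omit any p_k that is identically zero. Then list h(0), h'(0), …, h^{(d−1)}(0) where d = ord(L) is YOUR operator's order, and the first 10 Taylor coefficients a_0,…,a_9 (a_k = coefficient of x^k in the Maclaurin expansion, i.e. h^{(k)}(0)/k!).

L = (46 + 186·x^2 + 72·x^3 + 324·x^4) + (10 + 62·x + 42·x^2 + 186·x^3 + 72·x^4 + 216·x^5)·Dx + (-3 + 2·x - 2·x^2 + 14·x^3 + 28·x^4 + 12·x^5 + 27·x^6)·Dx^2  (order 2).
h: a_k = 4, 8, 44, 320/3, 1072/3, 4544/5, 38356/15, 688544/105, 603548/35, 393760/9, …
ICs: h(0) = 4, h′(0) = 8.

f: a_k = -2, -2, -8, -14, -38, -80, -194, -434, -1016, -2318, …
g: a_k = 0, -2, 0, 2/3, 0, -2/5, 0, 2/7, 0, -2/9, …
Sym-product of L_f,L_g gives L₀ (≤ ord 2).
Derive L from L₀ (diff closure).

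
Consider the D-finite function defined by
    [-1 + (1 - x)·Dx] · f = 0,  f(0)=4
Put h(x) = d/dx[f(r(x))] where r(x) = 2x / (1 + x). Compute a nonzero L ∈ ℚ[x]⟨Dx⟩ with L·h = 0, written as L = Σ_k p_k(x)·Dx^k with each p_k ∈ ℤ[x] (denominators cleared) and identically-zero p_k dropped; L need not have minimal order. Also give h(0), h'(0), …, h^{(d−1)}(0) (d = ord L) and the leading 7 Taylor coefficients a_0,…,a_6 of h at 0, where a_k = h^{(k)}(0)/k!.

L = 2 + (-1 + x)·Dx  (order 1).
h: a_k = 8, 16, 24, 32, 40, 48, 56, …
ICs: h(0) = 8.

f: a_k = 4, 4, 4, 4, 4, 4, 4, …
L₀ from L_f via x↦r, Dx↦r'^{-1}Dx.
Derive L from L₀ (diff closure).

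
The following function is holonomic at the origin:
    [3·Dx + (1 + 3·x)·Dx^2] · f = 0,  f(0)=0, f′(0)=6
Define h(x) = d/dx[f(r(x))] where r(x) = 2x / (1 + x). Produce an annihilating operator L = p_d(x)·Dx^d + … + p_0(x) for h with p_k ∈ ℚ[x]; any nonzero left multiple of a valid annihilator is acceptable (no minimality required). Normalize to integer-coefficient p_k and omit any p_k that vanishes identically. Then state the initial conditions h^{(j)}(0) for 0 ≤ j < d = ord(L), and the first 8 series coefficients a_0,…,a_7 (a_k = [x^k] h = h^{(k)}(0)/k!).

f: a_k = 0, 6, -9, 18, -81/2, 486/5, -243, 4374/7, …
L₀ from L_f via x↦r, Dx↦r'^{-1}Dx.
h₀' ⇒ L via d/dx closure of L₀.
L = (8 + 14·x) + (1 + 8·x + 7·x^2)·Dx  (order 1).
h: a_k = 12, -96, 684, -4800, 33612, -235296, 1647084, -11529600, …
ICs: h(0) = 12.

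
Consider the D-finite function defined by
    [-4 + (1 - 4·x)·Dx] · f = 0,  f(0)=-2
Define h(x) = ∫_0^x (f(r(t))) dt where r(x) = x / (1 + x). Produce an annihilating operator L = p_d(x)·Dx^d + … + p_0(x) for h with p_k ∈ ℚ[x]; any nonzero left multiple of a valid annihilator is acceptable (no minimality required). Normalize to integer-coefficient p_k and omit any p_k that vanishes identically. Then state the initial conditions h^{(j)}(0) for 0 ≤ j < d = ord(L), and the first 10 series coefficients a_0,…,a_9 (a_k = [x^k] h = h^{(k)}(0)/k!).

f: a_k = -2, -8, -32, -128, -512, -2048, -8192, -32768, -131072, -524288, …
Change of var in L_f (x↦r) gives L₀.
Integrate: L := L₀·Dx.
L = 4·Dx + (-1 + 2·x + 3·x^2)·Dx^2  (order 2).
h: a_k = 0, -2, -4, -8, -18, -216/5, -108, -1944/7, -729, -1944, …
ICs: h(0) = 0, h′(0) = -2.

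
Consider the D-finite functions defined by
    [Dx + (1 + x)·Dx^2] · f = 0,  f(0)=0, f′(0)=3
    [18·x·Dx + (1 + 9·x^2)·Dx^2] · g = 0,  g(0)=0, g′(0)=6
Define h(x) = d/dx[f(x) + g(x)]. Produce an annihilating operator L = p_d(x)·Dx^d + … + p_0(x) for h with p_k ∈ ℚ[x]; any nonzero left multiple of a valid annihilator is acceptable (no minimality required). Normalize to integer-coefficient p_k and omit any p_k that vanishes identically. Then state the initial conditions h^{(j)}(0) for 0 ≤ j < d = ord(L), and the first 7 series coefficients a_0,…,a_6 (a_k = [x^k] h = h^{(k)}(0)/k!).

L = (-18 - 54·x + 486·x^2 + 162·x^3) + (-20 - 36·x + 432·x^2 + 972·x^3 + 324·x^4)·Dx + (-1 + 17·x + 18·x^2 + 162·x^3 + 243·x^4 + 81·x^5)·Dx^2  (order 2).
h: a_k = 9, -3, -51, -3, 489, -3, -4371, …
ICs: h(0) = 9, h′(0) = -3.

f: a_k = 0, 3, -3/2, 1, -3/4, 3/5, -1/2, …
g: a_k = 0, 6, 0, -18, 0, 486/5, 0, …
L₀ := lclm(L_f,L_g); ord L₀ ≤ 2+2.
h=h₀': d/dx-closure on L₀ ⇒ L.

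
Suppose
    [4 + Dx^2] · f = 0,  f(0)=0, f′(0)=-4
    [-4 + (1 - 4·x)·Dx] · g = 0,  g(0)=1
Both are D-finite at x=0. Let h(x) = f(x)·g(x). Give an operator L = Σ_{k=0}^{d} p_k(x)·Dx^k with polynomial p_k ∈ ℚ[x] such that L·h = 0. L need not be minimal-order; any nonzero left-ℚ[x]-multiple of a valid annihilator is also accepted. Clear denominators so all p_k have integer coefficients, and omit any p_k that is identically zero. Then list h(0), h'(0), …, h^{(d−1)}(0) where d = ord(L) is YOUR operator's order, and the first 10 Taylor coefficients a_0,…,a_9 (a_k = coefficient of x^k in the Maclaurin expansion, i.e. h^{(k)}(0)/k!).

f: a_k = 0, -4, 0, 8/3, 0, -8/15, 0, 16/315, 0, -8/2835, …
g: a_k = 1, 4, 16, 64, 256, 1024, 4096, 16384, 65536, 262144, …
Product ⇒ symmetric product L₀, ord ≤ 2.
L = (-4 + 16·x) + 8·Dx + (-1 + 4·x)·Dx^2  (order 2).
h: a_k = 0, -4, -16, -184/3, -736/3, -14728/15, -58912/15, -4948592/315, -19794368/315, -101799608/405, …
ICs: h(0) = 0, h′(0) = -4.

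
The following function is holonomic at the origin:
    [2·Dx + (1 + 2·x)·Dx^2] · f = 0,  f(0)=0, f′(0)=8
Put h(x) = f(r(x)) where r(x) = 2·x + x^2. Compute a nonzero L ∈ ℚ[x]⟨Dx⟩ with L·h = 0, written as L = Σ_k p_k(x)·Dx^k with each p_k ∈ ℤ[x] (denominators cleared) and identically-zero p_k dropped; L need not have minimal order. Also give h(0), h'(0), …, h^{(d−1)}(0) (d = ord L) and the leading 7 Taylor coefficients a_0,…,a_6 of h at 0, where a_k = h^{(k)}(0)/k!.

L = (3 + 4·x + 2·x^2)·Dx + (1 + 5·x + 6·x^2 + 2·x^3)·Dx^2  (order 2).
h: a_k = 0, 16, -24, 160/3, -136, 1856/5, -1056, …
ICs: h(0) = 0, h′(0) = 16.

f: a_k = 0, 8, -8, 32/3, -16, 128/5, -128/3, …
h₀=f(r): pull back L_f along r ⇒ L₀.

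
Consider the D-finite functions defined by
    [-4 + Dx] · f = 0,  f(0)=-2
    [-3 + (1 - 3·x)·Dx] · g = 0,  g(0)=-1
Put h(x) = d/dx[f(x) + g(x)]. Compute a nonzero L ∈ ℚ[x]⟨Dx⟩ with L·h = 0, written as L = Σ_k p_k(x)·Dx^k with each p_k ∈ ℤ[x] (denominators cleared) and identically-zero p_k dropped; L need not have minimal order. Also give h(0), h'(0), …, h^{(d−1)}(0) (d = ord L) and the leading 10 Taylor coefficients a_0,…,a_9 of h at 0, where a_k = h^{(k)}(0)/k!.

L = (60 + 144·x) + (-19 - 48·x + 72·x^2)·Dx + (1 + 3·x - 18·x^2)·Dx^2  (order 2).
h: a_k = -11, -50, -145, -1228/3, -3901/3, -66634/15, -690953/45, -16541912/315, -55805401/315, -1674055534/2835, …
ICs: h(0) = -11, h′(0) = -50.

f: a_k = -2, -8, -16, -64/3, -64/3, -256/15, -512/45, -2048/315, -1024/315, -4096/2835, …
g: a_k = -1, -3, -9, -27, -81, -243, -729, -2187, -6561, -19683, …
h₀=f+g: left-lcm gives L₀, ord ≤ 2.
Differentiate: ansatz ord ≤ ord L₀ ⇒ L.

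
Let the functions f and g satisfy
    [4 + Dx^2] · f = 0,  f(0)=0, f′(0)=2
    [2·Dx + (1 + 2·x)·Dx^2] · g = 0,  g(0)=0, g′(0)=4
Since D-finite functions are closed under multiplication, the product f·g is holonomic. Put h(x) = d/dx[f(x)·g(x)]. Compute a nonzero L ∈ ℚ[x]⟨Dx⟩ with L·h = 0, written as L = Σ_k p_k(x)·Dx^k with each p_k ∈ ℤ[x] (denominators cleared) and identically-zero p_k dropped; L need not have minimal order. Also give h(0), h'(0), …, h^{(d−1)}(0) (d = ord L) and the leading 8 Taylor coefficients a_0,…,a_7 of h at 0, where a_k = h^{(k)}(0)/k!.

L = (-400 - 1408·x - 2688·x^2 + 1536·x^3 + 11008·x^4 + 12288·x^5 + 4096·x^6) + (-192 - 512·x + 640·x^2 + 3840·x^3 + 5120·x^4 + 2048·x^5)·Dx + (-112 - 352·x - 224·x^2 + 2304·x^3 + 6272·x^4 + 6144·x^5 + 2048·x^6)·Dx^2 + (-48 - 128·x + 160·x^2 + 960·x^3 + 1280·x^4 + 512·x^5)·Dx^3 + (-3 + 112·x^2 + 480·x^3 + 880·x^4 + 768·x^5 + 256·x^6)·Dx^4  (order 4).
h: a_k = 0, 16, -24, 64/3, -160/3, 352/3, -3472/15, 28928/63, …
ICs: h(0) = 0, h′(0) = 16, h′′(0) = -48, h′′′(0) = 128.

f: a_k = 0, 2, 0, -4/3, 0, 4/15, 0, -8/315, …
g: a_k = 0, 4, -4, 16/3, -8, 64/5, -64/3, 256/7, …
Product ⇒ symmetric product L₀, ord ≤ 4.
h=h₀': d/dx-closure on L₀ ⇒ L.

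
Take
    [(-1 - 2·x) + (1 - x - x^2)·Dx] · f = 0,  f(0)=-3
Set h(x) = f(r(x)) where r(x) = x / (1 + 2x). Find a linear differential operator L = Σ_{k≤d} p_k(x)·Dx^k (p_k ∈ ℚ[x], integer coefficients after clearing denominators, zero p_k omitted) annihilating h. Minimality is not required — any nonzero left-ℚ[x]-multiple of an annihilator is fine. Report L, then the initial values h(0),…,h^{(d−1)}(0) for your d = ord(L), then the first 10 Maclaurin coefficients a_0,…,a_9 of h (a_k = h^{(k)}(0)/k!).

f: a_k = -3, -3, -6, -9, -15, -24, -39, -63, -102, -165, …
f∘r: x↦r, Dx↦Dx/r' in L_f ⇒ L₀.
L = (-1 - 4·x) + (1 + 5·x + 7·x^2 + 2·x^3)·Dx  (order 1).
h: a_k = -3, -3, 0, 3, -9, 24, -63, 165, -432, 1131, …
ICs: h(0) = -3.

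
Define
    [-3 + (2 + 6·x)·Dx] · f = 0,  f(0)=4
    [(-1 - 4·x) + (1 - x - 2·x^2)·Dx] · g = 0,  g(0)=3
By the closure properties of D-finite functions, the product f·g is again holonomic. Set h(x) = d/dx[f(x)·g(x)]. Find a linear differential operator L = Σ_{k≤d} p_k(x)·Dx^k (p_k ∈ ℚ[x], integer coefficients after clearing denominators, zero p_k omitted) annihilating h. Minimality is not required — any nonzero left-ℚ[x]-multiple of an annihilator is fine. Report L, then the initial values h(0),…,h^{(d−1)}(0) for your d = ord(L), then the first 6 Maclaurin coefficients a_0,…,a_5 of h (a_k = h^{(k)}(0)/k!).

f: a_k = 4, 6, -9/2, 27/4, -405/32, 1701/64, …
g: a_k = 3, 3, 9, 15, 33, 63, …
L₀ := L_f ⊗_s L_g (sym. prod.), ord ≤ 1.
h₀' ⇒ L via d/dx closure of L₀.
L = (27 + 282·x + 663·x^2 + 660·x^3 + 540·x^4) + (-10 - 42·x - 30·x^2 + 98·x^3 + 312·x^4 + 216·x^5)·Dx  (order 1).
h: a_k = 30, 81, 1449/4, 5241/8, 155205/64, 486279/128, …
ICs: h(0) = 30.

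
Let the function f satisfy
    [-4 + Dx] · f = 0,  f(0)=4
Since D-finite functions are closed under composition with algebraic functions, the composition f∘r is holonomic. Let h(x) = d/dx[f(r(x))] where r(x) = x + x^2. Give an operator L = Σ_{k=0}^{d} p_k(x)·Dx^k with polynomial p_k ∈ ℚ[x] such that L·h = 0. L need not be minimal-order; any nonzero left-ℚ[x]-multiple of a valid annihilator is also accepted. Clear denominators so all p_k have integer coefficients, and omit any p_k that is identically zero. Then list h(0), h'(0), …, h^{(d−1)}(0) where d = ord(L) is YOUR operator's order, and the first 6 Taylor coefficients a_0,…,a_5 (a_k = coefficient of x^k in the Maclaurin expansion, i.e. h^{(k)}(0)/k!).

f: a_k = 4, 16, 32, 128/3, 128/3, 512/15, …
Substitute x→r, Dx→(1/r')Dx; clear ⇒ L₀.
h₀' ⇒ L via d/dx closure of L₀.
L = (6 + 16·x + 16·x^2) + (-1 - 2·x)·Dx  (order 1).
h: a_k = 16, 96, 320, 2432/3, 1664, 44288/15, …
ICs: h(0) = 16.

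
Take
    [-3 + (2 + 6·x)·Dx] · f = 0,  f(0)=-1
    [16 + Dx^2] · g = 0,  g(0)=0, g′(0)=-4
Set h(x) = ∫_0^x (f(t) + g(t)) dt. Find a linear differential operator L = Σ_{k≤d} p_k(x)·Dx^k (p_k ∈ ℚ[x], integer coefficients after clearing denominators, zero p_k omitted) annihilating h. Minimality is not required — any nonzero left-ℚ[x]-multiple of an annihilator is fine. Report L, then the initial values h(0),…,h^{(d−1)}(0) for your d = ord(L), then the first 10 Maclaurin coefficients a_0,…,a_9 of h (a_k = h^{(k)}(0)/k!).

L = (-4368 - 18432·x - 27648·x^2)·Dx + (1760 + 17568·x + 55296·x^2 + 55296·x^3)·Dx^2 + (-273 - 1152·x - 1728·x^2)·Dx^3 + (110 + 1098·x + 3456·x^2 + 3456·x^3)·Dx^4  (order 4).
h: a_k = 0, -1, -11/4, 3/8, 431/192, 81/128, -58283/23040, 2187/1024, -20636713/5160960, 312741/32768, …
ICs: h(0) = 0, h′(0) = -1, h′′(0) = -11/2, h′′′(0) = 9/4.

f: a_k = -1, -3/2, 9/8, -27/16, 405/128, -1701/256, 15309/1024, -72171/2048, 2814669/32768, -14073345/65536, …
g: a_k = 0, -4, 0, 32/3, 0, -128/15, 0, 1024/315, 0, -2048/2835, …
Sum ⇒ L₀ = lclm(L_f,L_g) in ℚ(x)⟨Dx⟩.
Integrate: L := L₀·Dx.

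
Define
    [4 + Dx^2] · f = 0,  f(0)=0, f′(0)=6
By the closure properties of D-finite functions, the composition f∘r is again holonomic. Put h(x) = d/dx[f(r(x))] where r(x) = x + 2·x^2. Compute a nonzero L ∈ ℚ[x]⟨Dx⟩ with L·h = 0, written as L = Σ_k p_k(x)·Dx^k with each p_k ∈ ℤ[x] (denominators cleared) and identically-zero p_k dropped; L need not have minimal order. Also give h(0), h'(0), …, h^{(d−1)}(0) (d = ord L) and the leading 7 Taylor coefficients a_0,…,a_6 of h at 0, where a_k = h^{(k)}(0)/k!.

f: a_k = 0, 6, 0, -4, 0, 4/5, 0, …
h₀=f(r): pull back L_f along r ⇒ L₀.
h₀' ⇒ L via d/dx closure of L₀.
L = (52 + 64·x + 384·x^2 + 1024·x^3 + 1024·x^4) + (-12 - 48·x)·Dx + (1 + 8·x + 16·x^2)·Dx^2  (order 2).
h: a_k = 6, 24, -12, -96, -236, -144, 3352/15, …
ICs: h(0) = 6, h′(0) = 24.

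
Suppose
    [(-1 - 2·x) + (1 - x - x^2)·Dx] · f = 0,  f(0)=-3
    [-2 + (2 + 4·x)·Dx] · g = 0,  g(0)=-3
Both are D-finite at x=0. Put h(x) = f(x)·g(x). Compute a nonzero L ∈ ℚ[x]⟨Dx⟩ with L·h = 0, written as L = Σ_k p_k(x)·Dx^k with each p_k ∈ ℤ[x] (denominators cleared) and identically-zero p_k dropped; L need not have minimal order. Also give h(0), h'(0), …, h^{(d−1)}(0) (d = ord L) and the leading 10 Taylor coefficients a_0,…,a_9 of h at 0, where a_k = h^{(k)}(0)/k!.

f: a_k = -3, -3, -6, -9, -15, -24, -39, -63, -102, -165, …
g: a_k = -3, -3, 3/2, -3/2, 15/8, -21/8, 63/16, -99/16, 1287/128, -2145/128, …
Sym-product of L_f,L_g gives L₀ (≤ ord 1).
L = (2 + 3·x + 3·x^2) + (-1 - x + 3·x^2 + 2·x^3)·Dx  (order 1).
h: a_k = 9, 18, 45/2, 45, 495/8, 459/4, 2637/16, 2385/8, 55395/128, 49995/64, …
ICs: h(0) = 9.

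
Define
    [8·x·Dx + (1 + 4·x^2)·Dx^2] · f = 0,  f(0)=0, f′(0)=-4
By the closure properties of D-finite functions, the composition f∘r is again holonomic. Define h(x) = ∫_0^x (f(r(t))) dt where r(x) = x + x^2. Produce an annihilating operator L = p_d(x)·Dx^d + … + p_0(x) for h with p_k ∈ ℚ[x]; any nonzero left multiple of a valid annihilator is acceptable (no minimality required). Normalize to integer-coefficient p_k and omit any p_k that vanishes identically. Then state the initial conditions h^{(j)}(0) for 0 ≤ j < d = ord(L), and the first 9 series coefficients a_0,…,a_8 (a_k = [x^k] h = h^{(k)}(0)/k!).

f: a_k = 0, -4, 0, 16/3, 0, -64/5, 0, 256/7, 0, …
Substitute x→r, Dx→(1/r')Dx; clear ⇒ L₀.
∫: right-multiply L₀ by Dx.
L = (-2 + 8·x + 32·x^2 + 48·x^3 + 24·x^4)·Dx^2 + (1 + 2·x + 4·x^2 + 16·x^3 + 20·x^4 + 8·x^5)·Dx^3  (order 3).
h: a_k = 0, 0, -2, -4/3, 4/3, 16/5, 8/15, -176/21, -80/7, …
ICs: h(0) = 0, h′(0) = 0, h′′(0) = -4.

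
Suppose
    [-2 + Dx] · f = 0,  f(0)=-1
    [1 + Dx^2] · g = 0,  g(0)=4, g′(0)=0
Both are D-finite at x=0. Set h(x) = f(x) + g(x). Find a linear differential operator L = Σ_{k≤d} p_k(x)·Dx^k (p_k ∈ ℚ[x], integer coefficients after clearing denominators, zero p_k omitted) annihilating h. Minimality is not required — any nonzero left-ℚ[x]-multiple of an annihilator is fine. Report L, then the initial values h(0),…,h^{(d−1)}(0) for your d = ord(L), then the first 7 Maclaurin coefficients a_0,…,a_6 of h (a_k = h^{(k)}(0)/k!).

L = -2 + Dx - 2·Dx^2 + Dx^3  (order 3).
h: a_k = 3, -2, -4, -4/3, -1/2, -4/15, -17/180, …
ICs: h(0) = 3, h′(0) = -2, h′′(0) = -8.

f: a_k = -1, -2, -2, -4/3, -2/3, -4/15, -4/45, …
g: a_k = 4, 0, -2, 0, 1/6, 0, -1/180, …
Weyl lclm of L_f,L_g ⇒ L₀ (ord ≤ 3).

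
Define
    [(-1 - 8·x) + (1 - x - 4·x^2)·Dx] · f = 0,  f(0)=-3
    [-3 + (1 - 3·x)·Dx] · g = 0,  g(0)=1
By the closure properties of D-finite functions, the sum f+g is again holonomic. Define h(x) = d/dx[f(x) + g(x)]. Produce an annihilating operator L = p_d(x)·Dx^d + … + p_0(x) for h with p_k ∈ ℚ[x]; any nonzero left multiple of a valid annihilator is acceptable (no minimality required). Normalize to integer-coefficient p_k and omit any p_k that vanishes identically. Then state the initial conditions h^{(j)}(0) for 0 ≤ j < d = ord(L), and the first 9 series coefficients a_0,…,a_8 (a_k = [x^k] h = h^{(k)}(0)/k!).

f: a_k = -3, -3, -15, -27, -87, -195, -543, -1323, -3495, …
g: a_k = 1, 3, 9, 27, 81, 243, 729, 2187, 6561, …
f+g: L₀ = lclm(L_f,L_g), ord ≤ 1+1.
h=h₀': d/dx-closure on L₀ ⇒ L.
L = (54 - 288·x + 1728·x^2 - 2304·x^3 + 1728·x^4) + (-42·x - 144·x^2 + 1248·x^3 - 2088·x^4 + 1728·x^5)·Dx + (-1 + 16·x - 71·x^2 + 96·x^3 + 72·x^4 - 312·x^5 + 288·x^6)·Dx^2  (order 2).
h: a_k = 0, -12, 0, -24, 240, 1116, 6048, 24528, 98064, …
ICs: h(0) = 0, h′(0) = -12.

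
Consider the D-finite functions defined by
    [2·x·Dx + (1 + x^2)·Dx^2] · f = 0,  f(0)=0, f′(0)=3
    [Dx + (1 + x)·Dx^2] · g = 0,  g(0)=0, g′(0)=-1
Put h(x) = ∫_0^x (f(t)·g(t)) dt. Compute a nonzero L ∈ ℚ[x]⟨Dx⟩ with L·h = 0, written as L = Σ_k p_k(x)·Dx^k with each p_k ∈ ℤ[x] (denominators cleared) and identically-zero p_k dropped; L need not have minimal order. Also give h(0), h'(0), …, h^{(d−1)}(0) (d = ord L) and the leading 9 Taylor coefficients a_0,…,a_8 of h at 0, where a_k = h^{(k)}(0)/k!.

L = (24 + 44·x + 80·x^2 + 156·x^3 + 120·x^4 + 52·x^5 + 4·x^7)·Dx^2 + (18 + 124·x + 308·x^2 + 484·x^3 + 544·x^4 + 372·x^5 + 140·x^6 + 12·x^7 + 14·x^8)·Dx^3 + (12 + 64·x + 192·x^2 + 312·x^3 + 360·x^4 + 312·x^5 + 192·x^6 + 72·x^7 + 12·x^8 + 8·x^9)·Dx^4 + (5 + 18·x + 37·x^2 + 56·x^3 + 66·x^4 + 60·x^5 + 42·x^6 + 24·x^7 + 9·x^8 + 2·x^9 + x^10)·Dx^5  (order 5).
h: a_k = 0, 0, 0, -1, 3/8, 0, 1/24, -13/105, 11/160, …
ICs: h(0) = 0, h′(0) = 0, h′′(0) = 0, h′′′(0) = -6, h′′′′(0) = 9.

f: a_k = 0, 3, 0, -1, 0, 3/5, 0, -3/7, 0, …
g: a_k = 0, -1, 1/2, -1/3, 1/4, -1/5, 1/6, -1/7, 1/8, …
Product ⇒ symmetric product L₀, ord ≤ 4.
Integrate: L := L₀·Dx.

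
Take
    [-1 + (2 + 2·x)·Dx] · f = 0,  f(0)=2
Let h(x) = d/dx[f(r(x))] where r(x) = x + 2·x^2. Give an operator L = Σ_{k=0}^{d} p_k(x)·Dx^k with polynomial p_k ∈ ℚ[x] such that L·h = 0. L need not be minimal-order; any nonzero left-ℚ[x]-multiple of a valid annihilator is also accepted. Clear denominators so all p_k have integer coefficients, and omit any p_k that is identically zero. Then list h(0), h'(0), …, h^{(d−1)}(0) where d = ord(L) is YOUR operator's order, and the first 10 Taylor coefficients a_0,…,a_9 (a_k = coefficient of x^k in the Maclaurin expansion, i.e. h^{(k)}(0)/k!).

L = 7 + (-2 - 10·x - 12·x^2 - 16·x^3)·Dx  (order 1).
h: a_k = 1, 7/2, -21/8, -21/16, 595/128, -567/256, -5537/1024, 17843/2048, 36099/32768, -1067395/65536, …
ICs: h(0) = 1.

f: a_k = 2, 1, -1/4, 1/8, -5/64, 7/128, -21/512, 33/1024, -429/16384, 715/32768, …
Substitute x→r, Dx→(1/r')Dx; clear ⇒ L₀.
h=h₀': d/dx-closure on L₀ ⇒ L.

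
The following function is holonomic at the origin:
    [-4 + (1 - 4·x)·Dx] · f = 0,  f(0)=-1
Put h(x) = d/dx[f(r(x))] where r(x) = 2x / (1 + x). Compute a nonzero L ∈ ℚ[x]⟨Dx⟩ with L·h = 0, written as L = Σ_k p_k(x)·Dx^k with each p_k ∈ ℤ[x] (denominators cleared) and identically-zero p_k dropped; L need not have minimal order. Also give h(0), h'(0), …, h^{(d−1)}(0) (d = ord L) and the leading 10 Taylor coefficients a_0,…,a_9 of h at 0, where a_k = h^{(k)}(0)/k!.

L = 14 + (-1 + 7·x)·Dx  (order 1).
h: a_k = -8, -112, -1176, -10976, -96040, -806736, -6588344, -52706752, -415065672, -3228288560, …
ICs: h(0) = -8.

f: a_k = -1, -4, -16, -64, -256, -1024, -4096, -16384, -65536, -262144, …
h₀=f(r): pull back L_f along r ⇒ L₀.
h₀' ⇒ L via d/dx closure of L₀.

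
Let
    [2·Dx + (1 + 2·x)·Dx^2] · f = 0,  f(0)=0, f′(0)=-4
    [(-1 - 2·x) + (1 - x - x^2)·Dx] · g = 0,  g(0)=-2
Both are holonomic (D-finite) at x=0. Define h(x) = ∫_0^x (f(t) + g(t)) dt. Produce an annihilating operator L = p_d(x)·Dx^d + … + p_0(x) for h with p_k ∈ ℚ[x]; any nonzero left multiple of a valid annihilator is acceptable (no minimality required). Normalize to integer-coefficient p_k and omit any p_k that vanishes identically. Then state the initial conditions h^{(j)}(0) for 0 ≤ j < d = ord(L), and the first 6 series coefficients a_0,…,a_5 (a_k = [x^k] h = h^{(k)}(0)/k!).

L = (-34 - 92·x - 116·x^2 - 48·x^3 - 24·x^4)·Dx^2 + (-5 - 60·x - 170·x^2 - 180·x^3 - 100·x^4 - 40·x^5)·Dx^3 + (3 + 11·x + 5·x^2 - 20·x^3 - 30·x^4 - 24·x^5 - 8·x^6)·Dx^4  (order 4).
h: a_k = 0, -2, -3, 0, -17/6, -2/5, …
ICs: h(0) = 0, h′(0) = -2, h′′(0) = -6, h′′′(0) = 0.

f: a_k = 0, -4, 4, -16/3, 8, -64/5, …
g: a_k = -2, -2, -4, -6, -10, -16, …
Weyl lclm of L_f,L_g ⇒ L₀ (ord ≤ 3).
h=∫h₀ ⇒ L = L₀·Dx.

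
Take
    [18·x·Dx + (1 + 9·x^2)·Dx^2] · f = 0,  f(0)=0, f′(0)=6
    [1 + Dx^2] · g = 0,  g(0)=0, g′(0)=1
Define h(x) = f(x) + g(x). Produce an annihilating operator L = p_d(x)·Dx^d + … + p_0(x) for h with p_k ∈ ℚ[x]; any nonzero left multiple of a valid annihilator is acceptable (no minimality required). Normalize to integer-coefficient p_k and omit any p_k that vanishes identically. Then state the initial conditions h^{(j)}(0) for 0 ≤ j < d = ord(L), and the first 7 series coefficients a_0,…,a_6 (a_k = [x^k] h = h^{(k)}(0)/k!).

f: a_k = 0, 6, 0, -18, 0, 486/5, 0, …
g: a_k = 0, 1, 0, -1/6, 0, 1/120, 0, …
Weyl lclm of L_f,L_g ⇒ L₀ (ord ≤ 4).
L = (-1926·x + 17820·x^3 + 1458·x^5)·Dx + (-17 + 351·x^2 + 4617·x^4 + 729·x^6)·Dx^2 + (-1926·x + 17820·x^3 + 1458·x^5)·Dx^3 + (-17 + 351·x^2 + 4617·x^4 + 729·x^6)·Dx^4  (order 4).
h: a_k = 0, 7, 0, -109/6, 0, 2333/24, 0, …
ICs: h(0) = 0, h′(0) = 7, h′′(0) = 0, h′′′(0) = -109.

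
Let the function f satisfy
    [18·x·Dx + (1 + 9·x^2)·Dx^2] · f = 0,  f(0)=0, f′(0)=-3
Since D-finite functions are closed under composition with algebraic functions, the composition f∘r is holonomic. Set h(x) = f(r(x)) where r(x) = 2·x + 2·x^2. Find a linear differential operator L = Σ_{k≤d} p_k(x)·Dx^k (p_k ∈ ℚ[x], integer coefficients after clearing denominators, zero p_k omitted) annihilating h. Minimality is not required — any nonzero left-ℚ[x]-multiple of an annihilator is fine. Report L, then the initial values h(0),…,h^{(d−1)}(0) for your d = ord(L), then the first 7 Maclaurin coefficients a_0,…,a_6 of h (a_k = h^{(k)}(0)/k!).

L = (-2 + 72·x + 288·x^2 + 432·x^3 + 216·x^4)·Dx + (1 + 2·x + 36·x^2 + 144·x^3 + 180·x^4 + 72·x^5)·Dx^2  (order 2).
h: a_k = 0, -6, -6, 72, 216, -6696/5, -7704, …
ICs: h(0) = 0, h′(0) = -6.

f: a_k = 0, -3, 0, 9, 0, -243/5, 0, …
f∘r: x↦r, Dx↦Dx/r' in L_f ⇒ L₀.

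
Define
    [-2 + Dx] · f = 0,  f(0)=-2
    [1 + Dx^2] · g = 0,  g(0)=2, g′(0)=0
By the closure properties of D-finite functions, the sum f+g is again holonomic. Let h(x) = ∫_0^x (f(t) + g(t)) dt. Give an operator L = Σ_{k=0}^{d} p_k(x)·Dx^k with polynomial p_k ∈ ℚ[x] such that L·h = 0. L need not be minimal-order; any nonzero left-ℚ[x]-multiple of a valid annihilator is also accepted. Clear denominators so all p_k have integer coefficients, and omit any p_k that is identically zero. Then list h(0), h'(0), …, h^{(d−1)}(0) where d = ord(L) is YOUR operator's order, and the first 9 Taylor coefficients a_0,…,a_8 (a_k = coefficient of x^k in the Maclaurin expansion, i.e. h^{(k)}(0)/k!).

f: a_k = -2, -4, -4, -8/3, -4/3, -8/15, -8/45, -16/315, -4/315, …
g: a_k = 2, 0, -1, 0, 1/12, 0, -1/360, 0, 1/20160, …
h₀=f+g: left-lcm gives L₀, ord ≤ 3.
∫: right-multiply L₀ by Dx.
L = -2·Dx + Dx^2 - 2·Dx^3 + Dx^4  (order 4).
h: a_k = 0, 0, -2, -5/3, -2/3, -1/4, -4/45, -13/504, -2/315, …
ICs: h(0) = 0, h′(0) = 0, h′′(0) = -4, h′′′(0) = -10.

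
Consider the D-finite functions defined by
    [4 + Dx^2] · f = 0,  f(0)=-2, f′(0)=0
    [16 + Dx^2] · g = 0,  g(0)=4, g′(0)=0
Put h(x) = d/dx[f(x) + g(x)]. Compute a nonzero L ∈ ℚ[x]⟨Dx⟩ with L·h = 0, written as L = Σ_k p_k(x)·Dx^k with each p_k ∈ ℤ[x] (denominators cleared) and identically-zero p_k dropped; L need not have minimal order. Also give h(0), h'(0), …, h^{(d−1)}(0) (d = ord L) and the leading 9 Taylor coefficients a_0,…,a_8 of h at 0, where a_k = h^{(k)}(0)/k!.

f: a_k = -2, 0, 4, 0, -4/3, 0, 8/45, 0, -4/315, …
g: a_k = 4, 0, -32, 0, 128/3, 0, -1024/45, 0, 2048/315, …
Sum ⇒ L₀ = lclm(L_f,L_g) in ℚ(x)⟨Dx⟩.
h₀' ⇒ L via d/dx closure of L₀.
L = 64 + 20·Dx^2 + Dx^4  (order 4).
h: a_k = 0, -56, 0, 496/3, 0, -2032/15, 0, 2336/45, 0, …
ICs: h(0) = 0, h′(0) = -56, h′′(0) = 0, h′′′(0) = 992.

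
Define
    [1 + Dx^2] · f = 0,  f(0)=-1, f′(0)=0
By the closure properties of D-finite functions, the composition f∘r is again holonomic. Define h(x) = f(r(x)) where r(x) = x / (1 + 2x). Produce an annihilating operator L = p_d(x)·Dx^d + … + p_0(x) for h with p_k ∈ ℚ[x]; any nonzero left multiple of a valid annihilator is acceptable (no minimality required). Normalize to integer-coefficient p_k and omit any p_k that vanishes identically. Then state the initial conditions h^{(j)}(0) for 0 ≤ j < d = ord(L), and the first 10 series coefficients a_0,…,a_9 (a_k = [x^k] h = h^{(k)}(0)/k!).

f: a_k = -1, 0, 1/2, 0, -1/24, 0, 1/720, 0, -1/40320, 0, …
Substitute x→r, Dx→(1/r')Dx; clear ⇒ L₀.
L = 1 + (4 + 24·x + 48·x^2 + 32·x^3)·Dx + (1 + 8·x + 24·x^2 + 32·x^3 + 16·x^4)·Dx^2  (order 2).
h: a_k = -1, 0, 1/2, -2, 143/24, -47/3, 27601/720, -1787/20, 8095583/40320, -1103647/2520, …
ICs: h(0) = -1, h′(0) = 0.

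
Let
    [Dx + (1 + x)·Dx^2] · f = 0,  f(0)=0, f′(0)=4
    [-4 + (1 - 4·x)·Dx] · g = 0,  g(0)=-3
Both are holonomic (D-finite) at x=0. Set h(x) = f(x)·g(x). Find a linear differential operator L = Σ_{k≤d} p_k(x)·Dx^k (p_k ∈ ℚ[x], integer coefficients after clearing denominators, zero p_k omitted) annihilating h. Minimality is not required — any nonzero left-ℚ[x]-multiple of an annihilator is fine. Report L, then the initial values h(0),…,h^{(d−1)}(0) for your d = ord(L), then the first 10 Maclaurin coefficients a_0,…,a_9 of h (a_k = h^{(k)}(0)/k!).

L = 4 + (7 + 12·x)·Dx + (-1 + 3·x + 4·x^2)·Dx^2  (order 2).
h: a_k = 0, -12, -42, -172, -685, -13712/5, -54838/5, -1535524/35, -12284087/70, -73704662/105, …
ICs: h(0) = 0, h′(0) = -12.

f: a_k = 0, 4, -2, 4/3, -1, 4/5, -2/3, 4/7, -1/2, 4/9, …
g: a_k = -3, -12, -48, -192, -768, -3072, -12288, -49152, -196608, -786432, …
Product ⇒ symmetric product L₀, ord ≤ 2.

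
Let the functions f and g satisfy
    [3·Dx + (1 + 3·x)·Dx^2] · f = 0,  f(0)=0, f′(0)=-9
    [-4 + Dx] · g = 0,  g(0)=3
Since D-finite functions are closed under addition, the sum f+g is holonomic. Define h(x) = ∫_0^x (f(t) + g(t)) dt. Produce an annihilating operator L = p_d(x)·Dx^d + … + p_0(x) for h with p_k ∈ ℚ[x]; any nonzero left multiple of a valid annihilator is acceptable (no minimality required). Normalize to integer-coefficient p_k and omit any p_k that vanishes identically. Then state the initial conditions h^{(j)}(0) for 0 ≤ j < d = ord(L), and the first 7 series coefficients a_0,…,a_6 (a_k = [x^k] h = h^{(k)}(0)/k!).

f: a_k = 0, -9, 27/2, -27, 243/4, -729/5, 729/2, …
g: a_k = 3, 12, 24, 32, 32, 128/5, 256/15, …
Weyl lclm of L_f,L_g ⇒ L₀ (ord ≤ 3).
∫: right-multiply L₀ by Dx.
L = (-120 - 144·x)·Dx^2 + (2 - 96·x - 144·x^2)·Dx^3 + (7 + 33·x + 36·x^2)·Dx^4  (order 4).
h: a_k = 0, 3, 3/2, 25/2, 5/4, 371/20, -601/30, …
ICs: h(0) = 0, h′(0) = 3, h′′(0) = 3, h′′′(0) = 75.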